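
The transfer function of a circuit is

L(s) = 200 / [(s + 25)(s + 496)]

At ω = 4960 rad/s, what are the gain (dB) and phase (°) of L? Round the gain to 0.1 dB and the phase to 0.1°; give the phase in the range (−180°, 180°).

At s = jω = j4960:
pole (s+25): 25 + j4960 → |·| = √(25²+4960²) = √24602225 ≈ 4960.1, ∠ = arctan(4960/25) ≈ 89.71°
pole (s+496): 496 + j4960 → |·| = √(496²+4960²) = √24847616 ≈ 4984.7, ∠ = arctan(4960/496) ≈ 84.29°
|L| = 200 / 2.4725e+07 ≈ 8.089e-06
Gain = 20 log₁₀(8.089e-06) ≈ -101.84 dB
∠L = 0.00° − 174.00° = -174.00°

-101.8 dB, -174.0°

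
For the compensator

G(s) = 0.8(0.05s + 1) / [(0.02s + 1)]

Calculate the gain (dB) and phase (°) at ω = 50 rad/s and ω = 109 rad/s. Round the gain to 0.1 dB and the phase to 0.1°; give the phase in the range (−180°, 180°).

ω = 50: 3.7 dB, 23.2°; ω = 109: 5.3 dB, 14.2°

At ω = 50 rad/s:
zero (1 + j50·0.05) = 1 + j2.5 → |·| ≈ 2.6926, ∠ ≈ 68.20°
pole (1 + j50·0.02) = 1 + j1 → |·| ≈ 1.4142, ∠ ≈ 45.00°
|G| = 0.8 · 2.6926 / (1.4142) ≈ 1.5232
Gain = 20 log₁₀(1.5232) ≈ 3.66 dB
∠G = (68.20°) − (45.00°) = 23.20°

At ω = 109 rad/s:
zero (1 + j109·0.05) = 1 + j5.45 → |·| ≈ 5.541, ∠ ≈ 79.60°
pole (1 + j109·0.02) = 1 + j2.18 → |·| ≈ 2.3984, ∠ ≈ 65.36°
|G| = 0.8 · 5.541 / (2.3984) ≈ 1.8482
Gain = 20 log₁₀(1.8482) ≈ 5.33 dB
∠G = (79.60°) − (65.36°) = 14.24°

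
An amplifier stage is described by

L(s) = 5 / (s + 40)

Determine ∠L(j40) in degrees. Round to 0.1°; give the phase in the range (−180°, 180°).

Substitute s = j40:
Numerator: 5 = 5 + j0
Denominator: (j40) + 40 = 40 + j40
|N| = √(5² + 0²) ≈ 5, ∠N ≈ 0.00°
|D| = √(40² + 40²) ≈ 56.569, ∠D ≈ 45.00°
∠L = 0.00° − 45.00° = -45.00°

-45.0°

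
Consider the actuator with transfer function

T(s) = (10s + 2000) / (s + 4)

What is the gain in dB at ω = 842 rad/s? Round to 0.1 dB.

Substitute s = j842:
Numerator: 10(j842) + 2000 = 2000 + j8420
Denominator: (j842) + 4 = 4 + j842
|N| = √(2000² + 8420²) ≈ 8654.3, ∠N ≈ 76.64°
|D| = √(4² + 842²) ≈ 842.01, ∠D ≈ 89.73°
|T| = 8654.3 / 842.01 ≈ 10.278
Gain = 20 log₁₀(10.278) ≈ 20.24 dB

20.2 dB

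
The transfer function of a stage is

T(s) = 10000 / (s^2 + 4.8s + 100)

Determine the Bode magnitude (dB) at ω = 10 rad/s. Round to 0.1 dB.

46.4 dB

At s = jω = j10:
quadratic: (j10)² + 4.8·j10 + 100 = 0 + j48 → |·| ≈ 48, ∠ ≈ 90.00°
|T| = 10000 / 48 ≈ 208.33
Gain = 20 log₁₀(208.33) ≈ 46.38 dB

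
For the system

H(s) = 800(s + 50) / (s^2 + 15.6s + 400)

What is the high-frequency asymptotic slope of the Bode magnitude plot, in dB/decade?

-20 dB/decade

Each pole contributes −20 dB/decade at high frequency; each zero contributes +20 dB/decade.
Net: 1 zero(s) − 2 pole(s) → -20 dB/decade.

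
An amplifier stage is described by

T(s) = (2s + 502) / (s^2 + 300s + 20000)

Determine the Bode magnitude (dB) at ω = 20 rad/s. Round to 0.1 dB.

Substitute s = j20:
Numerator: 2(j20) + 502 = 502 + j40
Denominator: (j20)^2 + 300(j20) + 20000 = 19600 + j6000
|N| = √(502² + 40²) ≈ 503.59, ∠N ≈ 4.56°
|D| = √(19600² + 6000²) ≈ 20498, ∠D ≈ 17.02°
|T| = 503.59 / 20498 ≈ 0.024568
Gain = 20 log₁₀(0.024568) ≈ -32.19 dB

-32.2 dB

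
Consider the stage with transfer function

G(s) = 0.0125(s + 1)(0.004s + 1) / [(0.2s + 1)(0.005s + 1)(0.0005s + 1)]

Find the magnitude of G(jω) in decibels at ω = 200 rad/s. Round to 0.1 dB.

At ω = 200 rad/s:
zero (1 + j200·1) = 1 + j200 → |·| ≈ 200, ∠ ≈ 89.71°
zero (1 + j200·0.004) = 1 + j0.8 → |·| ≈ 1.2806, ∠ ≈ 38.66°
pole (1 + j200·0.2) = 1 + j40 → |·| ≈ 40.012, ∠ ≈ 88.57°
pole (1 + j200·0.005) = 1 + j1 → |·| ≈ 1.4142, ∠ ≈ 45.00°
pole (1 + j200·0.0005) = 1 + j0.1 → |·| ≈ 1.005, ∠ ≈ 5.71°
|G| = 0.0125 · 200 · 1.2806 / (40.012 · 1.4142 · 1.005) ≈ 0.056297
Gain = 20 log₁₀(0.056297) ≈ -24.99 dB

-25.0 dB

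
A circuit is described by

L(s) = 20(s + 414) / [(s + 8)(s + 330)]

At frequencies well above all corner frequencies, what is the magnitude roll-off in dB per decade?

-20 dB/decade

Each pole contributes −20 dB/decade at high frequency; each zero contributes +20 dB/decade.
Net: 1 zero(s) − 2 pole(s) → -20 dB/decade.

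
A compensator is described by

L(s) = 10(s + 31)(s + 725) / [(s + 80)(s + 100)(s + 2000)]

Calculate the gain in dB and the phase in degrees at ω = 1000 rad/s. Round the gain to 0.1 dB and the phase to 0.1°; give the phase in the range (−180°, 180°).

-45.2 dB, -54.0°

At s = jω = j1000:
zero (s+31): 31 + j1000 → |·| = √(31²+1000²) = √1000961 ≈ 1000.5, ∠ = arctan(1000/31) ≈ 88.22°
zero (s+725): 725 + j1000 → |·| = √(725²+1000²) = √1525625 ≈ 1235.2, ∠ = arctan(1000/725) ≈ 54.06°
pole (s+80): 80 + j1000 → |·| = √(80²+1000²) = √1006400 ≈ 1003.2, ∠ = arctan(1000/80) ≈ 85.43°
pole (s+100): 100 + j1000 → |·| = √(100²+1000²) = √1010000 ≈ 1005, ∠ = arctan(1000/100) ≈ 84.29°
pole (s+2000): 2000 + j1000 → |·| = √(2000²+1000²) = √5000000 ≈ 2236.1, ∠ = arctan(1000/2000) ≈ 26.57°
|L| = 10 · 1.2358e+06 / 2.2545e+09 ≈ 0.0054815
Gain = 20 log₁₀(0.0054815) ≈ -45.22 dB
∠L = 142.28° − 196.29° = -54.01°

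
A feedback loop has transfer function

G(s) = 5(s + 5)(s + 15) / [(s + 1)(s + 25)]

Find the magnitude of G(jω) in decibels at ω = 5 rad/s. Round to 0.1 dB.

12.7 dB

At s = jω = j5:
zero (s+5): 5 + j5 → |·| = √(5²+5²) = √50 ≈ 7.0711, ∠ = arctan(5/5) ≈ 45.00°
zero (s+15): 15 + j5 → |·| = √(15²+5²) = √250 ≈ 15.811, ∠ = arctan(5/15) ≈ 18.43°
pole (s+1): 1 + j5 → |·| = √(1²+5²) = √26 ≈ 5.099, ∠ = arctan(5/1) ≈ 78.69°
pole (s+25): 25 + j5 → |·| = √(25²+5²) = √650 ≈ 25.495, ∠ = arctan(5/25) ≈ 11.31°
|G| = 5 · 111.8 / 130 ≈ 4.3
Gain = 20 log₁₀(4.3) ≈ 12.67 dB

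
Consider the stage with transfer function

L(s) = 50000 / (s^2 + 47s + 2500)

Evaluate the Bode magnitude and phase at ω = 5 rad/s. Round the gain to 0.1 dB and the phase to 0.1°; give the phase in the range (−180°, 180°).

26.1 dB, -5.4°

At s = jω = j5:
quadratic: (j5)² + 47·j5 + 2500 = 2475 + j235 → |·| ≈ 2486.1, ∠ ≈ 5.42°
|L| = 50000 / 2486.1 ≈ 20.112
Gain = 20 log₁₀(20.112) ≈ 26.07 dB
∠L = 0.00° − 5.42° = -5.42°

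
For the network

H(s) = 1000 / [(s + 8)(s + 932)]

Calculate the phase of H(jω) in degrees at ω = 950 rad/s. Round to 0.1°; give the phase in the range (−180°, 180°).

-135.1°

At s = jω = j950:
pole (s+8): 8 + j950 → |·| = √(8²+950²) = √902564 ≈ 950.03, ∠ = arctan(950/8) ≈ 89.52°
pole (s+932): 932 + j950 → |·| = √(932²+950²) = √1771124 ≈ 1330.8, ∠ = arctan(950/932) ≈ 45.55°
∠H = 0.00° − 135.07° = -135.07°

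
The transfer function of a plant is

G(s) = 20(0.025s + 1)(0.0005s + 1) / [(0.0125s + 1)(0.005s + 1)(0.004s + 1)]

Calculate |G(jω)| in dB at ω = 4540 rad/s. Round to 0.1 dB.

At ω = 4540 rad/s:
zero (1 + j4540·0.025) = 1 + j113.5 → |·| ≈ 113.5, ∠ ≈ 89.50°
zero (1 + j4540·0.0005) = 1 + j2.27 → |·| ≈ 2.4805, ∠ ≈ 66.23°
pole (1 + j4540·0.0125) = 1 + j56.75 → |·| ≈ 56.759, ∠ ≈ 88.99°
pole (1 + j4540·0.005) = 1 + j22.7 → |·| ≈ 22.722, ∠ ≈ 87.48°
pole (1 + j4540·0.004) = 1 + j18.16 → |·| ≈ 18.188, ∠ ≈ 86.85°
|G| = 20 · 113.5 · 2.4805 / (56.759 · 22.722 · 18.188) ≈ 0.24005
Gain = 20 log₁₀(0.24005) ≈ -12.39 dB

-12.4 dB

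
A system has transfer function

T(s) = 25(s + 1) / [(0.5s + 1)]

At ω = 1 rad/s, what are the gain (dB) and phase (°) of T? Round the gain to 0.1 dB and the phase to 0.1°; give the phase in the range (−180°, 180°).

At ω = 1 rad/s:
zero (1 + j1·1) = 1 + j1 → |·| ≈ 1.4142, ∠ ≈ 45.00°
pole (1 + j1·0.5) = 1 + j0.5 → |·| ≈ 1.118, ∠ ≈ 26.57°
|T| = 25 · 1.4142 / (1.118) ≈ 31.623
Gain = 20 log₁₀(31.623) ≈ 30.00 dB
∠T = (45.00°) − (26.57°) = 18.43°

30.0 dB, 18.4°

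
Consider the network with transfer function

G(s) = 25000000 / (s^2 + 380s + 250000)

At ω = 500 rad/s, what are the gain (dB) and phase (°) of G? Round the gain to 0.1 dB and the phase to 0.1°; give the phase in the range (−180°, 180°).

At s = jω = j500:
quadratic: (j500)² + 380·j500 + 250000 = 0 + j190000 → |·| ≈ 1.9e+05, ∠ ≈ 90.00°
|G| = 25000000 / 1.9e+05 ≈ 131.58
Gain = 20 log₁₀(131.58) ≈ 42.38 dB
∠G = 0.00° − 90.00° = -90.00°

42.4 dB, -90.0°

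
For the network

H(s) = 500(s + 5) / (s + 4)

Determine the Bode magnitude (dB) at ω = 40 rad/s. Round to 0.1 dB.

At s = jω = j40:
zero (s+5): 5 + j40 → |·| = √(5²+40²) = √1625 ≈ 40.311, ∠ = arctan(40/5) ≈ 82.87°
pole (s+4): 4 + j40 → |·| = √(4²+40²) = √1616 ≈ 40.2, ∠ = arctan(40/4) ≈ 84.29°
|H| = 500 · 40.311 / 40.2 ≈ 501.38
Gain = 20 log₁₀(501.38) ≈ 54.00 dB

54.0 dB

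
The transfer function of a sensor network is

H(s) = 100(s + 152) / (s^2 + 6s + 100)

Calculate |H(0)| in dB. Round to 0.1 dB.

43.6 dB

H(0) = 100·152 / 100 = 152
20 log₁₀(152) ≈ 43.64 dB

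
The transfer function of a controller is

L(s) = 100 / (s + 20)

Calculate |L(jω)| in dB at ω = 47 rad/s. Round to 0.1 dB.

5.8 dB

Substitute s = j47:
Numerator: 100 = 100 + j0
Denominator: (j47) + 20 = 20 + j47
|N| = √(100² + 0²) ≈ 100, ∠N ≈ 0.00°
|D| = √(20² + 47²) ≈ 51.078, ∠D ≈ 66.95°
|L| = 100 / 51.078 ≈ 1.9578
Gain = 20 log₁₀(1.9578) ≈ 5.84 dB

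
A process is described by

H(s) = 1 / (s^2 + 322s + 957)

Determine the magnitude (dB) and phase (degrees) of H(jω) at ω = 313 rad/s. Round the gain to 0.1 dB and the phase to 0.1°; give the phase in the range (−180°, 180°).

-102.9 dB, -133.9°

Substitute s = j313:
Numerator: 1 = 1 + j0
Denominator: (j313)^2 + 322(j313) + 957 = -97012 + j100786
|N| = √(1² + 0²) ≈ 1, ∠N ≈ 0.00°
|D| = √(97012² + 100786²) ≈ 1.3989e+05, ∠D ≈ 133.91°
|H| = 1 / 1.3989e+05 ≈ 7.1485e-06
Gain = 20 log₁₀(7.1485e-06) ≈ -102.92 dB
∠H = 0.00° − 133.91° = -133.91°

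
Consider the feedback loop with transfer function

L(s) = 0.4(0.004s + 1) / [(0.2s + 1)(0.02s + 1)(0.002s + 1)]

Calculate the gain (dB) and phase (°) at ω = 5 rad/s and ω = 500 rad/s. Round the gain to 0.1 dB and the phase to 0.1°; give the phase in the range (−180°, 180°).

ω = 5: -11.0 dB, -50.1°; ω = 500: -64.0 dB, -155.3°

At ω = 5 rad/s:
zero (1 + j5·0.004) = 1 + j0.02 → |·| ≈ 1.0002, ∠ ≈ 1.15°
pole (1 + j5·0.2) = 1 + j1 → |·| ≈ 1.4142, ∠ ≈ 45.00°
pole (1 + j5·0.02) = 1 + j0.1 → |·| ≈ 1.005, ∠ ≈ 5.71°
pole (1 + j5·0.002) = 1 + j0.01 → |·| ≈ 1, ∠ ≈ 0.57°
|L| = 0.4 · 1.0002 / (1.4142 · 1.005 · 1) ≈ 0.28149
Gain = 20 log₁₀(0.28149) ≈ -11.01 dB
∠L = (1.15°) − (45.00° + 5.71° + 0.57°) = -50.13°

At ω = 500 rad/s:
zero (1 + j500·0.004) = 1 + j2 → |·| ≈ 2.2361, ∠ ≈ 63.43°
pole (1 + j500·0.2) = 1 + j100 → |·| ≈ 100, ∠ ≈ 89.43°
pole (1 + j500·0.02) = 1 + j10 → |·| ≈ 10.05, ∠ ≈ 84.29°
pole (1 + j500·0.002) = 1 + j1 → |·| ≈ 1.4142, ∠ ≈ 45.00°
|L| = 0.4 · 2.2361 / (100 · 10.05 · 1.4142) ≈ 0.00062932
Gain = 20 log₁₀(0.00062932) ≈ -64.02 dB
∠L = (63.43°) − (89.43° + 84.29° + 45.00°) = -155.29°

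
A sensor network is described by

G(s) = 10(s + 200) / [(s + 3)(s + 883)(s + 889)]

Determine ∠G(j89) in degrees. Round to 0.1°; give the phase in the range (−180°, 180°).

At s = jω = j89:
zero (s+200): 200 + j89 → |·| = √(200²+89²) = √47921 ≈ 218.91, ∠ = arctan(89/200) ≈ 23.99°
pole (s+3): 3 + j89 → |·| = √(3²+89²) = √7930 ≈ 89.051, ∠ = arctan(89/3) ≈ 88.07°
pole (s+883): 883 + j89 → |·| = √(883²+89²) = √787610 ≈ 887.47, ∠ = arctan(89/883) ≈ 5.76°
pole (s+889): 889 + j89 → |·| = √(889²+89²) = √798242 ≈ 893.44, ∠ = arctan(89/889) ≈ 5.72°
∠G = 23.99° − 99.55° = -75.56°

-75.6°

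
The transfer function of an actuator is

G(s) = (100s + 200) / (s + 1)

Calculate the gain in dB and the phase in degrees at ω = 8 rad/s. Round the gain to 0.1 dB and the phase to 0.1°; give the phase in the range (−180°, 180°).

40.2 dB, -6.9°

Substitute s = j8:
Numerator: 100(j8) + 200 = 200 + j800
Denominator: (j8) + 1 = 1 + j8
|N| = √(200² + 800²) ≈ 824.62, ∠N ≈ 75.96°
|D| = √(1² + 8²) ≈ 8.0623, ∠D ≈ 82.87°
|G| = 824.62 / 8.0623 ≈ 102.28
Gain = 20 log₁₀(102.28) ≈ 40.20 dB
∠G = 75.96° − 82.87° = -6.91°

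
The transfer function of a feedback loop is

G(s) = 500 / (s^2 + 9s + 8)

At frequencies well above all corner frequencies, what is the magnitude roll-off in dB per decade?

Each pole contributes −20 dB/decade at high frequency; each zero contributes +20 dB/decade.
Net: 0 zero(s) − 2 pole(s) → -40 dB/decade.

-40 dB/decade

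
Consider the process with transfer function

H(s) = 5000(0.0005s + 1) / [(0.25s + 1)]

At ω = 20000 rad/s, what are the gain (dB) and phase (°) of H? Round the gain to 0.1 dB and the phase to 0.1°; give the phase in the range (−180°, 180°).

At ω = 20000 rad/s:
zero (1 + j20000·0.0005) = 1 + j10 → |·| ≈ 10.05, ∠ ≈ 84.29°
pole (1 + j20000·0.25) = 1 + j5000 → |·| ≈ 5000, ∠ ≈ 89.99°
|H| = 5000 · 10.05 / (5000) ≈ 10.05
Gain = 20 log₁₀(10.05) ≈ 20.04 dB
∠H = (84.29°) − (89.99°) = -5.70°

20.0 dB, -5.7°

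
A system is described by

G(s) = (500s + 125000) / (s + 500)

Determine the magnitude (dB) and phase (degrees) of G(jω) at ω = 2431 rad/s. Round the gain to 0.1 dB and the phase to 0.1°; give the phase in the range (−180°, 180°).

Substitute s = j2431:
Numerator: 500(j2431) + 125000 = 125000 + j1215500
Denominator: (j2431) + 500 = 500 + j2431
|N| = √(125000² + 1215500²) ≈ 1.2219e+06, ∠N ≈ 84.13°
|D| = √(500² + 2431²) ≈ 2481.9, ∠D ≈ 78.38°
|G| = 1.2219e+06 / 2481.9 ≈ 492.32
Gain = 20 log₁₀(492.32) ≈ 53.84 dB
∠G = 84.13° − 78.38° = 5.75°

53.8 dB, 5.8°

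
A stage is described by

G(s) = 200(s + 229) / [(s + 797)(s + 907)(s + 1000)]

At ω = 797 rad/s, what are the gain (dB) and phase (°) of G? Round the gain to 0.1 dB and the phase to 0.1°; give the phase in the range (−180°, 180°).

At s = jω = j797:
zero (s+229): 229 + j797 → |·| = √(229²+797²) = √687650 ≈ 829.25, ∠ = arctan(797/229) ≈ 73.97°
pole (s+797): 797 + j797 → |·| = √(797²+797²) = √1270418 ≈ 1127.1, ∠ = arctan(797/797) ≈ 45.00°
pole (s+907): 907 + j797 → |·| = √(907²+797²) = √1457858 ≈ 1207.4, ∠ = arctan(797/907) ≈ 41.31°
pole (s+1000): 1000 + j797 → |·| = √(1000²+797²) = √1635209 ≈ 1278.8, ∠ = arctan(797/1000) ≈ 38.55°
|G| = 200 · 829.25 / 1.7403e+09 ≈ 9.53e-05
Gain = 20 log₁₀(9.53e-05) ≈ -80.42 dB
∠G = 73.97° − 124.86° = -50.89°

-80.4 dB, -50.9°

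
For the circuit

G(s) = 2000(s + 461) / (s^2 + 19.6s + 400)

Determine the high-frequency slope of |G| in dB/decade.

Each pole contributes −20 dB/decade at high frequency; each zero contributes +20 dB/decade.
Net: 1 zero(s) − 2 pole(s) → -20 dB/decade.

-20 dB/decade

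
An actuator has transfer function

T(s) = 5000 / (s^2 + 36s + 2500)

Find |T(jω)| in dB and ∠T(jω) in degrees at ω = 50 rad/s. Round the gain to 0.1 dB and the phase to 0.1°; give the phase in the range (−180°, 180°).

At s = jω = j50:
quadratic: (j50)² + 36·j50 + 2500 = 0 + j1800 → |·| ≈ 1800, ∠ ≈ 90.00°
|T| = 5000 / 1800 ≈ 2.7778
Gain = 20 log₁₀(2.7778) ≈ 8.87 dB
∠T = 0.00° − 90.00° = -90.00°

8.9 dB, -90.0°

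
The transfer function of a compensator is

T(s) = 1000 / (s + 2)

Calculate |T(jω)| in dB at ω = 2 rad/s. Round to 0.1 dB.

51.0 dB

At s = jω = j2:
pole (s+2): 2 + j2 → |·| = √(2²+2²) = √8 ≈ 2.8284, ∠ = arctan(2/2) ≈ 45.00°
|T| = 1000 / 2.8284 ≈ 353.56
Gain = 20 log₁₀(353.56) ≈ 50.97 dB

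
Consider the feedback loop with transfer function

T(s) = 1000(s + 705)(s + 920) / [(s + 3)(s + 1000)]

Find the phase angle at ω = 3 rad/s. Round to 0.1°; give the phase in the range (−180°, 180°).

At s = jω = j3:
zero (s+705): 705 + j3 → |·| = √(705²+3²) = √497034 ≈ 705.01, ∠ = arctan(3/705) ≈ 0.24°
zero (s+920): 920 + j3 → |·| = √(920²+3²) = √846409 ≈ 920, ∠ = arctan(3/920) ≈ 0.19°
pole (s+3): 3 + j3 → |·| = √(3²+3²) = √18 ≈ 4.2426, ∠ = arctan(3/3) ≈ 45.00°
pole (s+1000): 1000 + j3 → |·| = √(1000²+3²) = √1000009 ≈ 1000, ∠ = arctan(3/1000) ≈ 0.17°
∠T = 0.43° − 45.17° = -44.74°

-44.7°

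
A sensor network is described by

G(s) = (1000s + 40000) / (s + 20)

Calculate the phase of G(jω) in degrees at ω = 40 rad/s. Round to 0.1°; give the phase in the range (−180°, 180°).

Substitute s = j40:
Numerator: 1000(j40) + 40000 = 40000 + j40000
Denominator: (j40) + 20 = 20 + j40
|N| = √(40000² + 40000²) ≈ 56569, ∠N ≈ 45.00°
|D| = √(20² + 40²) ≈ 44.721, ∠D ≈ 63.43°
∠G = 45.00° − 63.43° = -18.43°

-18.4°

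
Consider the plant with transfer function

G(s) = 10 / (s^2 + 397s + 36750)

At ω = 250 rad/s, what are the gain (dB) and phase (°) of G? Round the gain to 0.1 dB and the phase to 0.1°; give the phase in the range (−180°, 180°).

Substitute s = j250:
Numerator: 10 = 10 + j0
Denominator: (j250)^2 + 397(j250) + 36750 = -25750 + j99250
|N| = √(10² + 0²) ≈ 10, ∠N ≈ 0.00°
|D| = √(25750² + 99250²) ≈ 1.0254e+05, ∠D ≈ 104.54°
|G| = 10 / 1.0254e+05 ≈ 9.7523e-05
Gain = 20 log₁₀(9.7523e-05) ≈ -80.22 dB
∠G = 0.00° − 104.54° = -104.54°

-80.2 dB, -104.5°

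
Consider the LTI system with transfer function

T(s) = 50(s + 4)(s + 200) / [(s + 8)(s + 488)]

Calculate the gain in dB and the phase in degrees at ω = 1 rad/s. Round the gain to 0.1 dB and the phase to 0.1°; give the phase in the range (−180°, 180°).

At s = jω = j1:
zero (s+4): 4 + j1 → |·| = √(4²+1²) = √17 ≈ 4.1231, ∠ = arctan(1/4) ≈ 14.04°
zero (s+200): 200 + j1 → |·| = √(200²+1²) = √40001 ≈ 200, ∠ = arctan(1/200) ≈ 0.29°
pole (s+8): 8 + j1 → |·| = √(8²+1²) = √65 ≈ 8.0623, ∠ = arctan(1/8) ≈ 7.13°
pole (s+488): 488 + j1 → |·| = √(488²+1²) = √238145 ≈ 488, ∠ = arctan(1/488) ≈ 0.12°
|T| = 50 · 824.62 / 3934.4 ≈ 10.48
Gain = 20 log₁₀(10.48) ≈ 20.41 dB
∠T = 14.33° − 7.25° = 7.08°

20.4 dB, 7.1°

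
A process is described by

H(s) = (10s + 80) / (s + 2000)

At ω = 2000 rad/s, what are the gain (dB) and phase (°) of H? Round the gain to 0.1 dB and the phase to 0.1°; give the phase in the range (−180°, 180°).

17.0 dB, 44.8°

Substitute s = j2000:
Numerator: 10(j2000) + 80 = 80 + j20000
Denominator: (j2000) + 2000 = 2000 + j2000
|N| = √(80² + 20000²) ≈ 20000, ∠N ≈ 89.77°
|D| = √(2000² + 2000²) ≈ 2828.4, ∠D ≈ 45.00°
|H| = 20000 / 2828.4 ≈ 7.0711
Gain = 20 log₁₀(7.0711) ≈ 16.99 dB
∠H = 89.77° − 45.00° = 44.77°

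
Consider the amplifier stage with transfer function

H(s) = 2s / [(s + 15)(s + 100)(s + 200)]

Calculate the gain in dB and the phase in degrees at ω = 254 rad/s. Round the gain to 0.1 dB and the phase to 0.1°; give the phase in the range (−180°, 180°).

-92.9 dB, -116.9°

At s = jω = j254:
zero at origin: s = j254 → |·| = 254, ∠ = 90.00°
pole (s+15): 15 + j254 → |·| = √(15²+254²) = √64741 ≈ 254.44, ∠ = arctan(254/15) ≈ 86.62°
pole (s+100): 100 + j254 → |·| = √(100²+254²) = √74516 ≈ 272.98, ∠ = arctan(254/100) ≈ 68.51°
pole (s+200): 200 + j254 → |·| = √(200²+254²) = √104516 ≈ 323.29, ∠ = arctan(254/200) ≈ 51.78°
|H| = 2 · 254 / 2.2455e+07 ≈ 2.2623e-05
Gain = 20 log₁₀(2.2623e-05) ≈ -92.91 dB
∠H = 90.00° − 206.91° = -116.91°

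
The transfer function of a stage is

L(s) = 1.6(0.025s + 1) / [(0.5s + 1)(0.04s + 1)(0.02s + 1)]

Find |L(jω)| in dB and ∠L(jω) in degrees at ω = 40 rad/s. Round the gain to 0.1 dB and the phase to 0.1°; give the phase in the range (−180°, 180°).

At ω = 40 rad/s:
zero (1 + j40·0.025) = 1 + j1 → |·| ≈ 1.4142, ∠ ≈ 45.00°
pole (1 + j40·0.5) = 1 + j20 → |·| ≈ 20.025, ∠ ≈ 87.14°
pole (1 + j40·0.04) = 1 + j1.6 → |·| ≈ 1.8868, ∠ ≈ 57.99°
pole (1 + j40·0.02) = 1 + j0.8 → |·| ≈ 1.2806, ∠ ≈ 38.66°
|L| = 1.6 · 1.4142 / (20.025 · 1.8868 · 1.2806) ≈ 0.046765
Gain = 20 log₁₀(0.046765) ≈ -26.60 dB
∠L = (45.00°) − (87.14° + 57.99° + 38.66°) = -138.79°

-26.6 dB, -138.8°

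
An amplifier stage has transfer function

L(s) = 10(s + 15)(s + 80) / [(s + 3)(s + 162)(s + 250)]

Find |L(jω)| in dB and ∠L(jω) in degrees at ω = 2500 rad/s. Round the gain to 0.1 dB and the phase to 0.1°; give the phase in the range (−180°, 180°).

-48.0 dB, -82.7°

At s = jω = j2500:
zero (s+15): 15 + j2500 → |·| = √(15²+2500²) = √6250225 ≈ 2500, ∠ = arctan(2500/15) ≈ 89.66°
zero (s+80): 80 + j2500 → |·| = √(80²+2500²) = √6256400 ≈ 2501.3, ∠ = arctan(2500/80) ≈ 88.17°
pole (s+3): 3 + j2500 → |·| = √(3²+2500²) = √6250009 ≈ 2500, ∠ = arctan(2500/3) ≈ 89.93°
pole (s+162): 162 + j2500 → |·| = √(162²+2500²) = √6276244 ≈ 2505.2, ∠ = arctan(2500/162) ≈ 86.29°
pole (s+250): 250 + j2500 → |·| = √(250²+2500²) = √6312500 ≈ 2512.5, ∠ = arctan(2500/250) ≈ 84.29°
|L| = 10 · 6.2532e+06 / 1.5736e+10 ≈ 0.0039738
Gain = 20 log₁₀(0.0039738) ≈ -48.02 dB
∠L = 177.83° − 260.51° = -82.68°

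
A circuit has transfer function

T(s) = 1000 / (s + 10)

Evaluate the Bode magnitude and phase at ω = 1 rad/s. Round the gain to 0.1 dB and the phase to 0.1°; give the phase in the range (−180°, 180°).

40.0 dB, -5.7°

At s = jω = j1:
pole (s+10): 10 + j1 → |·| = √(10²+1²) = √101 ≈ 10.05, ∠ = arctan(1/10) ≈ 5.71°
|T| = 1000 / 10.05 ≈ 99.502
Gain = 20 log₁₀(99.502) ≈ 39.96 dB
∠T = 0.00° − 5.71° = -5.71°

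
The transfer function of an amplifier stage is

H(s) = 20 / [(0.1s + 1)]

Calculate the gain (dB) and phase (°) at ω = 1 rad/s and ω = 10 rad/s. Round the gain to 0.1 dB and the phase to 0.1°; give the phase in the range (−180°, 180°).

At ω = 1 rad/s:
pole (1 + j1·0.1) = 1 + j0.1 → |·| ≈ 1.005, ∠ ≈ 5.71°
|H| = 20 · 1 / (1.005) ≈ 19.9
Gain = 20 log₁₀(19.9) ≈ 25.98 dB
∠H = (0°) − (5.71°) = -5.71°

At ω = 10 rad/s:
pole (1 + j10·0.1) = 1 + j1 → |·| ≈ 1.4142, ∠ ≈ 45.00°
|H| = 20 · 1 / (1.4142) ≈ 14.142
Gain = 20 log₁₀(14.142) ≈ 23.01 dB
∠H = (0°) − (45.00°) = -45.00°

ω = 1: 26.0 dB, -5.7°; ω = 10: 23.0 dB, -45.0°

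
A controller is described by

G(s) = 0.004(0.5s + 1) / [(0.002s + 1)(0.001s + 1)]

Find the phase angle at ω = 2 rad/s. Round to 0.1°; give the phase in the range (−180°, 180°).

At ω = 2 rad/s:
zero (1 + j2·0.5) = 1 + j1 → |·| ≈ 1.4142, ∠ ≈ 45.00°
pole (1 + j2·0.002) = 1 + j0.004 → |·| ≈ 1, ∠ ≈ 0.23°
pole (1 + j2·0.001) = 1 + j0.002 → |·| ≈ 1, ∠ ≈ 0.11°
∠G = (45.00°) − (0.23° + 0.11°) = 44.66°

44.7°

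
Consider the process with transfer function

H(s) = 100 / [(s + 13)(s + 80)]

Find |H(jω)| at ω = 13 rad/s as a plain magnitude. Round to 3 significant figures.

0.0671

At s = jω = j13:
pole (s+13): 13 + j13 → |·| = √(13²+13²) = √338 ≈ 18.385, ∠ = arctan(13/13) ≈ 45.00°
pole (s+80): 80 + j13 → |·| = √(80²+13²) = √6569 ≈ 81.049, ∠ = arctan(13/80) ≈ 9.23°
|H| = 100 / 1490.1 ≈ 0.06711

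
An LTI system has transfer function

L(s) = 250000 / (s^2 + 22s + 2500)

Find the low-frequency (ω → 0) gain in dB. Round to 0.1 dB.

40.0 dB

L(0) = 250000 / 2500 = 100
20 log₁₀(100) ≈ 40.00 dB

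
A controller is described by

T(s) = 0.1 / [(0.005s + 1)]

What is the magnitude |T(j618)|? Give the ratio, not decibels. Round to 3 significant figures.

0.0308

At ω = 618 rad/s:
pole (1 + j618·0.005) = 1 + j3.09 → |·| ≈ 3.2478, ∠ ≈ 72.07°
|T| = 0.1 · 1 / (3.2478) ≈ 0.03079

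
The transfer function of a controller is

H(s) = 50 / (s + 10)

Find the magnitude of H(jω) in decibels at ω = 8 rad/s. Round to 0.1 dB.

11.8 dB

Substitute s = j8:
Numerator: 50 = 50 + j0
Denominator: (j8) + 10 = 10 + j8
|N| = √(50² + 0²) ≈ 50, ∠N ≈ 0.00°
|D| = √(10² + 8²) ≈ 12.806, ∠D ≈ 38.66°
|H| = 50 / 12.806 ≈ 3.9044
Gain = 20 log₁₀(3.9044) ≈ 11.83 dB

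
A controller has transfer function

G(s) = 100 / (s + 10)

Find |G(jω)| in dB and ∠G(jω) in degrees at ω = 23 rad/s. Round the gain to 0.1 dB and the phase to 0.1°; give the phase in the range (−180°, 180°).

12.0 dB, -66.5°

At s = jω = j23:
pole (s+10): 10 + j23 → |·| = √(10²+23²) = √629 ≈ 25.08, ∠ = arctan(23/10) ≈ 66.50°
|G| = 100 / 25.08 ≈ 3.9872
Gain = 20 log₁₀(3.9872) ≈ 12.01 dB
∠G = 0.00° − 66.50° = -66.50°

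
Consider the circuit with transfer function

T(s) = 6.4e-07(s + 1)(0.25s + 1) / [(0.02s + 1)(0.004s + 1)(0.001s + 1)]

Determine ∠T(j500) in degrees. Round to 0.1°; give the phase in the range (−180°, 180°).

At ω = 500 rad/s:
zero (1 + j500·1) = 1 + j500 → |·| ≈ 500, ∠ ≈ 89.89°
zero (1 + j500·0.25) = 1 + j125 → |·| ≈ 125, ∠ ≈ 89.54°
pole (1 + j500·0.02) = 1 + j10 → |·| ≈ 10.05, ∠ ≈ 84.29°
pole (1 + j500·0.004) = 1 + j2 → |·| ≈ 2.2361, ∠ ≈ 63.43°
pole (1 + j500·0.001) = 1 + j0.5 → |·| ≈ 1.118, ∠ ≈ 26.57°
∠T = (89.89° + 89.54°) − (84.29° + 63.43° + 26.57°) = 5.14°

5.1°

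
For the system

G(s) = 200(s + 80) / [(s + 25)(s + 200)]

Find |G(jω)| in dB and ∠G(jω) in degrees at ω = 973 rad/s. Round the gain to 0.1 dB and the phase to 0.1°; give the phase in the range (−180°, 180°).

-13.9 dB, -81.6°

At s = jω = j973:
zero (s+80): 80 + j973 → |·| = √(80²+973²) = √953129 ≈ 976.28, ∠ = arctan(973/80) ≈ 85.30°
pole (s+25): 25 + j973 → |·| = √(25²+973²) = √947354 ≈ 973.32, ∠ = arctan(973/25) ≈ 88.53°
pole (s+200): 200 + j973 → |·| = √(200²+973²) = √986729 ≈ 993.34, ∠ = arctan(973/200) ≈ 78.38°
|G| = 200 · 976.28 / 9.6684e+05 ≈ 0.20195
Gain = 20 log₁₀(0.20195) ≈ -13.90 dB
∠G = 85.30° − 166.91° = -81.61°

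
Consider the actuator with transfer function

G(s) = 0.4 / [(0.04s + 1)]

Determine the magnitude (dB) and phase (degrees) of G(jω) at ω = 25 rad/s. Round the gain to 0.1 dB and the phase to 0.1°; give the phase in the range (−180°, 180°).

-11.0 dB, -45.0°

At ω = 25 rad/s:
pole (1 + j25·0.04) = 1 + j1 → |·| ≈ 1.4142, ∠ ≈ 45.00°
|G| = 0.4 · 1 / (1.4142) ≈ 0.28285
Gain = 20 log₁₀(0.28285) ≈ -10.97 dB
∠G = (0°) − (45.00°) = -45.00°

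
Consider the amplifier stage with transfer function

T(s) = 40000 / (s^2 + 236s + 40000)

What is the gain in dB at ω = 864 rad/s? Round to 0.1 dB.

At s = jω = j864:
quadratic: (j864)² + 236·j864 + 40000 = -706496 + j203904 → |·| ≈ 7.3533e+05, ∠ ≈ 163.90°
|T| = 40000 / 7.3533e+05 ≈ 0.054397
Gain = 20 log₁₀(0.054397) ≈ -25.29 dB

-25.3 dB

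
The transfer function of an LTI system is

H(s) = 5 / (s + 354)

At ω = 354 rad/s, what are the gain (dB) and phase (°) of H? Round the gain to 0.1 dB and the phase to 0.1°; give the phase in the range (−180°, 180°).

Substitute s = j354:
Numerator: 5 = 5 + j0
Denominator: (j354) + 354 = 354 + j354
|N| = √(5² + 0²) ≈ 5, ∠N ≈ 0.00°
|D| = √(354² + 354²) ≈ 500.63, ∠D ≈ 45.00°
|H| = 5 / 500.63 ≈ 0.0099874
Gain = 20 log₁₀(0.0099874) ≈ -40.01 dB
∠H = 0.00° − 45.00° = -45.00°

-40.0 dB, -45.0°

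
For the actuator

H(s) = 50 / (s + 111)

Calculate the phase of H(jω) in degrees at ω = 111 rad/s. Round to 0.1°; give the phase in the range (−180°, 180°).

-45.0°

Substitute s = j111:
Numerator: 50 = 50 + j0
Denominator: (j111) + 111 = 111 + j111
|N| = √(50² + 0²) ≈ 50, ∠N ≈ 0.00°
|D| = √(111² + 111²) ≈ 156.98, ∠D ≈ 45.00°
∠H = 0.00° − 45.00° = -45.00°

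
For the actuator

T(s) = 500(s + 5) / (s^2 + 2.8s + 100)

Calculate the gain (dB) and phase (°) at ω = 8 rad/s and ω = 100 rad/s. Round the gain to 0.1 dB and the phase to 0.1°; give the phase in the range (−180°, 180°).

ω = 8: 40.9 dB, 26.1°; ω = 100: 14.1 dB, -91.2°

At s = jω = j8:
zero (s+5): 5 + j8 → |·| = √(5²+8²) = √89 ≈ 9.434, ∠ = arctan(8/5) ≈ 57.99°
quadratic: (j8)² + 2.8·j8 + 100 = 36 + j22.4 → |·| ≈ 42.4, ∠ ≈ 31.89°
|T| = 500 · 9.434 / 42.4 ≈ 111.25
Gain = 20 log₁₀(111.25) ≈ 40.93 dB
∠T = 57.99° − 31.89° = 26.10°

At s = jω = j100:
zero (s+5): 5 + j100 → |·| = √(5²+100²) = √10025 ≈ 100.12, ∠ = arctan(100/5) ≈ 87.14°
quadratic: (j100)² + 2.8·j100 + 100 = -9900 + j280 → |·| ≈ 9904, ∠ ≈ 178.38°
|T| = 500 · 100.12 / 9904 ≈ 5.0545
Gain = 20 log₁₀(5.0545) ≈ 14.07 dB
∠T = 87.14° − 178.38° = -91.24°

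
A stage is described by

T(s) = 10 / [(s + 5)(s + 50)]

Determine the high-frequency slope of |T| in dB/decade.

Each pole contributes −20 dB/decade at high frequency; each zero contributes +20 dB/decade.
Net: 0 zero(s) − 2 pole(s) → -40 dB/decade.

-40 dB/decade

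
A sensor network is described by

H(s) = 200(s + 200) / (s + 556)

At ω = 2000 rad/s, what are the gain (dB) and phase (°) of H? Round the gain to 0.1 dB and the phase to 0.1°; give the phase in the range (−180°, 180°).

At s = jω = j2000:
zero (s+200): 200 + j2000 → |·| = √(200²+2000²) = √4040000 ≈ 2010, ∠ = arctan(2000/200) ≈ 84.29°
pole (s+556): 556 + j2000 → |·| = √(556²+2000²) = √4309136 ≈ 2075.8, ∠ = arctan(2000/556) ≈ 74.46°
|H| = 200 · 2010 / 2075.8 ≈ 193.66
Gain = 20 log₁₀(193.66) ≈ 45.74 dB
∠H = 84.29° − 74.46° = 9.83°

45.7 dB, 9.8°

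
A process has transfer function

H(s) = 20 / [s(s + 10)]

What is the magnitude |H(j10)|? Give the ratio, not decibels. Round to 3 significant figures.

0.141

At s = jω = j10:
pole (s+10): 10 + j10 → |·| = √(10²+10²) = √200 ≈ 14.142, ∠ = arctan(10/10) ≈ 45.00°
pole at origin: |s| = 10, ∠ = 90.00° (in denominator)
|H| = 20 / 141.42 ≈ 0.14142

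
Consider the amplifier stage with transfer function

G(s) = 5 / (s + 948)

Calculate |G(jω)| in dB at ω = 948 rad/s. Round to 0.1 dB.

Substitute s = j948:
Numerator: 5 = 5 + j0
Denominator: (j948) + 948 = 948 + j948
|N| = √(5² + 0²) ≈ 5, ∠N ≈ 0.00°
|D| = √(948² + 948²) ≈ 1340.7, ∠D ≈ 45.00°
|G| = 5 / 1340.7 ≈ 0.0037294
Gain = 20 log₁₀(0.0037294) ≈ -48.57 dB

-48.6 dB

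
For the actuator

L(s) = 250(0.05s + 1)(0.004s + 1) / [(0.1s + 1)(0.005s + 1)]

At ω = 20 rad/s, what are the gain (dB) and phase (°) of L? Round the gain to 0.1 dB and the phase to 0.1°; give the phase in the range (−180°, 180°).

44.0 dB, -19.6°

At ω = 20 rad/s:
zero (1 + j20·0.05) = 1 + j1 → |·| ≈ 1.4142, ∠ ≈ 45.00°
zero (1 + j20·0.004) = 1 + j0.08 → |·| ≈ 1.0032, ∠ ≈ 4.57°
pole (1 + j20·0.1) = 1 + j2 → |·| ≈ 2.2361, ∠ ≈ 63.43°
pole (1 + j20·0.005) = 1 + j0.1 → |·| ≈ 1.005, ∠ ≈ 5.71°
|L| = 250 · 1.4142 · 1.0032 / (2.2361 · 1.005) ≈ 157.83
Gain = 20 log₁₀(157.83) ≈ 43.96 dB
∠L = (45.00° + 4.57°) − (63.43° + 5.71°) = -19.57°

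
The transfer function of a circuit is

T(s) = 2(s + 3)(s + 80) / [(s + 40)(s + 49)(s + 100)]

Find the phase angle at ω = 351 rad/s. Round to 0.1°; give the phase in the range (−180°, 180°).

-73.0°

At s = jω = j351:
zero (s+3): 3 + j351 → |·| = √(3²+351²) = √123210 ≈ 351.01, ∠ = arctan(351/3) ≈ 89.51°
zero (s+80): 80 + j351 → |·| = √(80²+351²) = √129601 ≈ 360, ∠ = arctan(351/80) ≈ 77.16°
pole (s+40): 40 + j351 → |·| = √(40²+351²) = √124801 ≈ 353.27, ∠ = arctan(351/40) ≈ 83.50°
pole (s+49): 49 + j351 → |·| = √(49²+351²) = √125602 ≈ 354.4, ∠ = arctan(351/49) ≈ 82.05°
pole (s+100): 100 + j351 → |·| = √(100²+351²) = √133201 ≈ 364.97, ∠ = arctan(351/100) ≈ 74.10°
∠T = 166.67° − 239.65° = -72.98°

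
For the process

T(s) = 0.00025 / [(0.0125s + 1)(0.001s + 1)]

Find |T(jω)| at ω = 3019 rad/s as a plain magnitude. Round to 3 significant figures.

At ω = 3019 rad/s:
pole (1 + j3019·0.0125) = 1 + j37.7375 → |·| ≈ 37.751, ∠ ≈ 88.48°
pole (1 + j3019·0.001) = 1 + j3.019 → |·| ≈ 3.1803, ∠ ≈ 71.67°
|T| = 0.00025 · 1 / (37.751 · 3.1803) ≈ 2.0823e-06

2.08e-06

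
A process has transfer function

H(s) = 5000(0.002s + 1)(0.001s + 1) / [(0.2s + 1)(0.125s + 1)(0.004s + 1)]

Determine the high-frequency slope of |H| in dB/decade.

Each pole contributes −20 dB/decade at high frequency; each zero contributes +20 dB/decade.
Net: 2 zero(s) − 3 pole(s) → -20 dB/decade.

-20 dB/decade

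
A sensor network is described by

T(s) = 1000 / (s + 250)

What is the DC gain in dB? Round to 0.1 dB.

T(0) = 1000 / 250 = 4
20 log₁₀(4) ≈ 12.04 dB

12.0 dB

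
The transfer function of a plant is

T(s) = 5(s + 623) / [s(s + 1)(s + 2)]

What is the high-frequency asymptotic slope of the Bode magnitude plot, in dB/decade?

-40 dB/decade

Each pole contributes −20 dB/decade at high frequency; each zero contributes +20 dB/decade.
Net: 1 zero(s) − 3 pole(s) → -40 dB/decade.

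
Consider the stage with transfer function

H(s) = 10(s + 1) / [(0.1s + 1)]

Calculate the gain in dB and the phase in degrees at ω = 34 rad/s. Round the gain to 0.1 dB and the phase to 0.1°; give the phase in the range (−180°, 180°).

39.6 dB, 14.7°

At ω = 34 rad/s:
zero (1 + j34·1) = 1 + j34 → |·| ≈ 34.015, ∠ ≈ 88.32°
pole (1 + j34·0.1) = 1 + j3.4 → |·| ≈ 3.544, ∠ ≈ 73.61°
|H| = 10 · 34.015 / (3.544) ≈ 95.979
Gain = 20 log₁₀(95.979) ≈ 39.64 dB
∠H = (88.32°) − (73.61°) = 14.71°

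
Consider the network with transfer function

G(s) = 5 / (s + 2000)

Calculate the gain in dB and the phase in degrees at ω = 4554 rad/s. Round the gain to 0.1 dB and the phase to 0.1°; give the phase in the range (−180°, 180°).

At s = jω = j4554:
pole (s+2000): 2000 + j4554 → |·| = √(2000²+4554²) = √24738916 ≈ 4973.8, ∠ = arctan(4554/2000) ≈ 66.29°
|G| = 5 / 4973.8 ≈ 0.0010053
Gain = 20 log₁₀(0.0010053) ≈ -59.95 dB
∠G = 0.00° − 66.29° = -66.29°

-60.0 dB, -66.3°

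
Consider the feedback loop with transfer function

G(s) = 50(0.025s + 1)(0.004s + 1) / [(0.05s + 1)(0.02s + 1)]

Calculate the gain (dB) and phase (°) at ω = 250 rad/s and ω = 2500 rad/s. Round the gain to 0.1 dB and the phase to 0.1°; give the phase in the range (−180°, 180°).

At ω = 250 rad/s:
zero (1 + j250·0.025) = 1 + j6.25 → |·| ≈ 6.3295, ∠ ≈ 80.91°
zero (1 + j250·0.004) = 1 + j1 → |·| ≈ 1.4142, ∠ ≈ 45.00°
pole (1 + j250·0.05) = 1 + j12.5 → |·| ≈ 12.54, ∠ ≈ 85.43°
pole (1 + j250·0.02) = 1 + j5 → |·| ≈ 5.099, ∠ ≈ 78.69°
|G| = 50 · 6.3295 · 1.4142 / (12.54 · 5.099) ≈ 6.9995
Gain = 20 log₁₀(6.9995) ≈ 16.90 dB
∠G = (80.91° + 45.00°) − (85.43° + 78.69°) = -38.21°

At ω = 2500 rad/s:
zero (1 + j2500·0.025) = 1 + j62.5 → |·| ≈ 62.508, ∠ ≈ 89.08°
zero (1 + j2500·0.004) = 1 + j10 → |·| ≈ 10.05, ∠ ≈ 84.29°
pole (1 + j2500·0.05) = 1 + j125 → |·| ≈ 125, ∠ ≈ 89.54°
pole (1 + j2500·0.02) = 1 + j50 → |·| ≈ 50.01, ∠ ≈ 88.85°
|G| = 50 · 62.508 · 10.05 / (125 · 50.01) ≈ 5.0246
Gain = 20 log₁₀(5.0246) ≈ 14.02 dB
∠G = (89.08° + 84.29°) − (89.54° + 88.85°) = -5.02°

ω = 250: 16.9 dB, -38.2°; ω = 2500: 14.0 dB, -5.0°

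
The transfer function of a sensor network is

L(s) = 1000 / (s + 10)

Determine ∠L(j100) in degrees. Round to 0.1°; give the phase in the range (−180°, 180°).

-84.3°

Substitute s = j100:
Numerator: 1000 = 1000 + j0
Denominator: (j100) + 10 = 10 + j100
|N| = √(1000² + 0²) ≈ 1000, ∠N ≈ 0.00°
|D| = √(10² + 100²) ≈ 100.5, ∠D ≈ 84.29°
∠L = 0.00° − 84.29° = -84.29°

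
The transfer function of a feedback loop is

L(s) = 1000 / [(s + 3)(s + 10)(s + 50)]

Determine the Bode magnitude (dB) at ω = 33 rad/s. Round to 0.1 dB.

At s = jω = j33:
pole (s+3): 3 + j33 → |·| = √(3²+33²) = √1098 ≈ 33.136, ∠ = arctan(33/3) ≈ 84.81°
pole (s+10): 10 + j33 → |·| = √(10²+33²) = √1189 ≈ 34.482, ∠ = arctan(33/10) ≈ 73.14°
pole (s+50): 50 + j33 → |·| = √(50²+33²) = √3589 ≈ 59.908, ∠ = arctan(33/50) ≈ 33.42°
|L| = 1000 / 68451 ≈ 0.014609
Gain = 20 log₁₀(0.014609) ≈ -36.71 dB

-36.7 dB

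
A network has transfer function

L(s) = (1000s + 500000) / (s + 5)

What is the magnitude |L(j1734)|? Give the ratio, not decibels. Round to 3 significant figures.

1.04e+03

Substitute s = j1734:
Numerator: 1000(j1734) + 500000 = 500000 + j1734000
Denominator: (j1734) + 5 = 5 + j1734
|N| = √(500000² + 1734000²) ≈ 1.8046e+06, ∠N ≈ 73.92°
|D| = √(5² + 1734²) ≈ 1734, ∠D ≈ 89.83°
|L| = 1.8046e+06 / 1734 ≈ 1040.7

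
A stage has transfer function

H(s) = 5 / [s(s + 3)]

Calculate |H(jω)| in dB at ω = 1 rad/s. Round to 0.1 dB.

4.0 dB

At s = jω = j1:
pole (s+3): 3 + j1 → |·| = √(3²+1²) = √10 ≈ 3.1623, ∠ = arctan(1/3) ≈ 18.43°
pole at origin: |s| = 1, ∠ = 90.00° (in denominator)
|H| = 5 / 3.1623 ≈ 1.5811
Gain = 20 log₁₀(1.5811) ≈ 3.98 dB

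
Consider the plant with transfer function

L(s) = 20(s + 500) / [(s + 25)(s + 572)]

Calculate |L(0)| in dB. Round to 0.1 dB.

L(0) = 20·500 / (25·572) ≈ 0.6993
20 log₁₀(0.6993) ≈ -3.11 dB

-3.1 dB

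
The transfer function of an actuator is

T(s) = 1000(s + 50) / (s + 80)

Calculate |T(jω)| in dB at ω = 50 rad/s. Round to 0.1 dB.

At s = jω = j50:
zero (s+50): 50 + j50 → |·| = √(50²+50²) = √5000 ≈ 70.711, ∠ = arctan(50/50) ≈ 45.00°
pole (s+80): 80 + j50 → |·| = √(80²+50²) = √8900 ≈ 94.34, ∠ = arctan(50/80) ≈ 32.01°
|T| = 1000 · 70.711 / 94.34 ≈ 749.53
Gain = 20 log₁₀(749.53) ≈ 57.50 dB

57.5 dB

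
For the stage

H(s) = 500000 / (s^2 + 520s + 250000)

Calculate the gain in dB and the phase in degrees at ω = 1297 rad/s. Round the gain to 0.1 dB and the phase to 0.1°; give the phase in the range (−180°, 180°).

-10.0 dB, -154.8°

At s = jω = j1297:
quadratic: (j1297)² + 520·j1297 + 250000 = -1432209 + j674440 → |·| ≈ 1.5831e+06, ∠ ≈ 154.78°
|H| = 500000 / 1.5831e+06 ≈ 0.31584
Gain = 20 log₁₀(0.31584) ≈ -10.01 dB
∠H = 0.00° − 154.78° = -154.78°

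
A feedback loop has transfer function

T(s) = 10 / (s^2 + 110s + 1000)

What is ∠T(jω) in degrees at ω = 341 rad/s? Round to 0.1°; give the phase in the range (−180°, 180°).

Substitute s = j341:
Numerator: 10 = 10 + j0
Denominator: (j341)^2 + 110(j341) + 1000 = -115281 + j37510
|N| = √(10² + 0²) ≈ 10, ∠N ≈ 0.00°
|D| = √(115281² + 37510²) ≈ 1.2123e+05, ∠D ≈ 161.98°
∠T = 0.00° − 161.98° = -161.98°

-162.0°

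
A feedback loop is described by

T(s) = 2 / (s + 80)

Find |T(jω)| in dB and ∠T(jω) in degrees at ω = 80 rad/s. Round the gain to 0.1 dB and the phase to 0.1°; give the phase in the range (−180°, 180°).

Substitute s = j80:
Numerator: 2 = 2 + j0
Denominator: (j80) + 80 = 80 + j80
|N| = √(2² + 0²) ≈ 2, ∠N ≈ 0.00°
|D| = √(80² + 80²) ≈ 113.14, ∠D ≈ 45.00°
|T| = 2 / 113.14 ≈ 0.017677
Gain = 20 log₁₀(0.017677) ≈ -35.05 dB
∠T = 0.00° − 45.00° = -45.00°

-35.1 dB, -45.0°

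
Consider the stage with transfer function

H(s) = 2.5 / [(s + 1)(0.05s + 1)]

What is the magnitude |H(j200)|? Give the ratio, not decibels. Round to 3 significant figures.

0.00124

At ω = 200 rad/s:
pole (1 + j200·1) = 1 + j200 → |·| ≈ 200, ∠ ≈ 89.71°
pole (1 + j200·0.05) = 1 + j10 → |·| ≈ 10.05, ∠ ≈ 84.29°
|H| = 2.5 · 1 / (200 · 10.05) ≈ 0.0012438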